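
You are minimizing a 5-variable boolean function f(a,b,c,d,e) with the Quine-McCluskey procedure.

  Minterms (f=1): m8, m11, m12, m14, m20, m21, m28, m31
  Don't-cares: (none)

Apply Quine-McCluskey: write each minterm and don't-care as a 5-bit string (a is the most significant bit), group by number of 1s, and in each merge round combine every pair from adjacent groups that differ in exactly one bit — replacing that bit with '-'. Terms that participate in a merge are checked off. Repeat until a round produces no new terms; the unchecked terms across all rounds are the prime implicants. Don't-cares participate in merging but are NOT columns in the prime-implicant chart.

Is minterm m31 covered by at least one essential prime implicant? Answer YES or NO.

YES

Round 0: 01000✓ 01011 01100✓ 01110✓ 10100✓ 10101✓ 11100✓ 11111
Round 1: -1100 01-00 011-0 1-100 1010-
PIs = {-1100, 01-00, 01011, 011-0, 1-100, 1010-, 11111}
Coverage chart:
  m8: 01-00 ←essential
  m11: 01011 ←essential
  m12: -1100,01-00,011-0
  m14: 011-0 ←essential
  m20: 1-100,1010-
  m21: 1010- ←essential
  m28: -1100,1-100
  m31: 11111 ←essential
Essential: 01-00, 01011, 011-0, 1010-, 11111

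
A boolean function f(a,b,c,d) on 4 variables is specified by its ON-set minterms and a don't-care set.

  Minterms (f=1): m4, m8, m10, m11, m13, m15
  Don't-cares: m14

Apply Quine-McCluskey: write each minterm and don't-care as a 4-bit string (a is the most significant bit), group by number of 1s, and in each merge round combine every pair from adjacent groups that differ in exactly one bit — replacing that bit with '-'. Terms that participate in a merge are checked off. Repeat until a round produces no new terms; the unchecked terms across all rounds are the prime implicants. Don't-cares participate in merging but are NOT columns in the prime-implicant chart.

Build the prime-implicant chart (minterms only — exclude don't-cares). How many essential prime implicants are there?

Round 0: 0100 1000✓ 1010✓ 1011✓ 1101✓ 1110✓ 1111✓
Round 1: 1-10✓ 1-11✓ 10-0 101-✓ 11-1 111-✓
Round 2: 1-1-
PIs = {0100, 1-1-, 10-0, 11-1}
Coverage chart:
  m4: 0100 ←essential
  m8: 10-0 ←essential
  m10: 1-1-,10-0
  m11: 1-1- ←essential
  m13: 11-1 ←essential
  m15: 1-1-,11-1
Essential: 0100, 1-1-, 10-0, 11-1

4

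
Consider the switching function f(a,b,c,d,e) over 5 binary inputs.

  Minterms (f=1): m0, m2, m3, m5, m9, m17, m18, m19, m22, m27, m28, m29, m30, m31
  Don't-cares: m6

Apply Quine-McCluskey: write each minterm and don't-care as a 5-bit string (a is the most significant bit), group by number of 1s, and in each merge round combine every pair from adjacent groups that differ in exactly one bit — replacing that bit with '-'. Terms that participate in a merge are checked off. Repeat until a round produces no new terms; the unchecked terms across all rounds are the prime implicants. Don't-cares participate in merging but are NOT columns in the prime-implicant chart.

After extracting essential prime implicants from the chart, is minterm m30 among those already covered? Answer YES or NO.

size-2^0 implicants → 00000(✓)  00010(✓)  00011(✓)  00101  00110(✓)  01001  10001(✓)  10010(✓)  10011(✓)  10110(✓)  11011(✓)  11100(✓)  11101(✓)  11110(✓)  11111(✓)
size-2^1 implicants → -0010(✓)  -0011(✓)  -0110(✓)  00-10(✓)  000-0  0001-(✓)  1-011  1-110  10-10(✓)  100-1  1001-(✓)  11-11  111-0(✓)  111-1(✓)  1110-(✓)  1111-(✓)
size-2^2 implicants → -0-10  -001-  111--
Unchecked terms (primes): -0-10, -001-, 000-0, 00101, 01001, 1-011, 1-110, 100-1, 11-11, 111--
Minterm coverage:
  m0 ⊆ 000-0 [E]
  m2 ⊆ -0-10,-001-,000-0
  m3 ⊆ -001- [E]
  m5 ⊆ 00101 [E]
  m9 ⊆ 01001 [E]
  m17 ⊆ 100-1 [E]
  m18 ⊆ -0-10,-001-
  m19 ⊆ -001-,1-011,100-1
  m22 ⊆ -0-10,1-110
  m27 ⊆ 1-011,11-11
  m28 ⊆ 111-- [E]
  m29 ⊆ 111-- [E]
  m30 ⊆ 1-110,111--
  m31 ⊆ 11-11,111--
E = {-001-, 000-0, 00101, 01001, 100-1, 111--}

YES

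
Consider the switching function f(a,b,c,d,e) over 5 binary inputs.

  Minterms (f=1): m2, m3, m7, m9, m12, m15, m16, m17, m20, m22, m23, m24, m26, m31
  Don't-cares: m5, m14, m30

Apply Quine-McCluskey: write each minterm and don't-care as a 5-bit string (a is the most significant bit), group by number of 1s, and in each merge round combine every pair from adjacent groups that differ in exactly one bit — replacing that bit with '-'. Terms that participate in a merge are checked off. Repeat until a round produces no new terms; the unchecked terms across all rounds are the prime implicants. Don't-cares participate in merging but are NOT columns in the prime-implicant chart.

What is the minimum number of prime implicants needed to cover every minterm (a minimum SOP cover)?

7

[col 0] 00010*, 00011*, 00101*, 00111*, 01001, 01100*, 01110*, 01111*, 10000*, 10001*, 10100*, 10110*, 10111*, 11000*, 11010*, 11110*, 11111*
[col 1] -0111*, -1110*, -1111*, 0-111*, 00-11, 0001-, 001-1, 011-0, 0111-*, 1-000, 1-110*, 1-111*, 10-00, 1000-, 101-0, 1011-*, 11-10, 110-0, 1111-*
[col 2] --111, -111-, 1-11-
Prime implicants: --111, -111-, 00-11, 0001-, 001-1, 01001, 011-0, 1-000, 1-11-, 10-00, 1000-, 101-0, 11-10, 110-0
PI chart (minterm → PIs covering it):
  2 | 0001-  (sole → essential)
  3 | 00-11,0001-
  7 | --111,00-11,001-1
  9 | 01001  (sole → essential)
  12 | 011-0  (sole → essential)
  15 | --111,-111-
  16 | 1-000,10-00,1000-
  17 | 1000-  (sole → essential)
  20 | 10-00,101-0
  22 | 1-11-,101-0
  23 | --111,1-11-
  24 | 1-000,110-0
  26 | 11-10,110-0
  31 | --111,-111-,1-11-
Essential prime implicants: 0001-, 01001, 011-0, 1000-
Petrick residual → --111, 101-0, 110-0
Minimum SOP uses 7 PIs: cde + a'b'c'd + a'bc'd'e + a'bce' + ab'c'd' + ab'ce' + abc'e'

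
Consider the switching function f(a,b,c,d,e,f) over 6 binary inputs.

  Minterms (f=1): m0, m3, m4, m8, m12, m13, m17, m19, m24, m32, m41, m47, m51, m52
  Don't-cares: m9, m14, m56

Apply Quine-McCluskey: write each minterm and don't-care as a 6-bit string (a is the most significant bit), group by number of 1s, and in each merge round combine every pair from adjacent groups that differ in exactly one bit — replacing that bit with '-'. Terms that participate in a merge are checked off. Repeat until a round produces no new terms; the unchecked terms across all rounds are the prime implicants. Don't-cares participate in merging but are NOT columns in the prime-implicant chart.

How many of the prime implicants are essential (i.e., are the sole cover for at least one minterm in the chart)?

9

Round 0: 000000✓ 000011✓ 000100✓ 001000✓ 001001✓ 001100✓ 001101✓ 001110✓ 010001✓ 010011✓ 011000✓ 100000✓ 101001✓ 101111 110011✓ 110100 111000✓
Round 1: -00000 -01001 -10011 -11000 0-0011 0-1000 00-000✓ 00-100✓ 000-00✓ 001-00✓ 001-01✓ 00100-✓ 0011-0 00110-✓ 0100-1
Round 2: 00--00 001-0-
PIs = {-00000, -01001, -10011, -11000, 0-0011, 0-1000, 00--00, 001-0-, 0011-0, 0100-1, 101111, 110100}
Coverage chart:
  m0: -00000,00--00
  m3: 0-0011 ←essential
  m4: 00--00 ←essential
  m8: 0-1000,00--00,001-0-
  m12: 00--00,001-0-,0011-0
  m13: 001-0- ←essential
  m17: 0100-1 ←essential
  m19: -10011,0-0011,0100-1
  m24: -11000,0-1000
  m32: -00000 ←essential
  m41: -01001 ←essential
  m47: 101111 ←essential
  m51: -10011 ←essential
  m52: 110100 ←essential
Essential: -00000, -01001, -10011, 0-0011, 00--00, 001-0-, 0100-1, 101111, 110100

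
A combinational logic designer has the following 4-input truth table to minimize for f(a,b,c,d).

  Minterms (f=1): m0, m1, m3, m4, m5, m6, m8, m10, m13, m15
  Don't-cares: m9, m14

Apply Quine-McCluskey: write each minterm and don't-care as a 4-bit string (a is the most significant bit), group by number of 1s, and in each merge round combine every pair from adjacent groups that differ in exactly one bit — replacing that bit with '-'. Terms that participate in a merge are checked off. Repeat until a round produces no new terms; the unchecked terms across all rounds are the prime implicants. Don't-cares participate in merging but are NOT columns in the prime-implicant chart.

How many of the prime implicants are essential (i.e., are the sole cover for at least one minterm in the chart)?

size-2^0 implicants → 0000(✓)  0001(✓)  0011(✓)  0100(✓)  0101(✓)  0110(✓)  1000(✓)  1001(✓)  1010(✓)  1101(✓)  1110(✓)  1111(✓)
size-2^1 implicants → -000(✓)  -001(✓)  -101(✓)  -110  0-00(✓)  0-01(✓)  00-1  000-(✓)  01-0  010-(✓)  1-01(✓)  1-10  10-0  100-(✓)  11-1  111-
size-2^2 implicants → --01  -00-  0-0-
Unchecked terms (primes): --01, -00-, -110, 0-0-, 00-1, 01-0, 1-10, 10-0, 11-1, 111-
Minterm coverage:
  m0 ⊆ -00-,0-0-
  m1 ⊆ --01,-00-,0-0-,00-1
  m3 ⊆ 00-1 [E]
  m4 ⊆ 0-0-,01-0
  m5 ⊆ --01,0-0-
  m6 ⊆ -110,01-0
  m8 ⊆ -00-,10-0
  m10 ⊆ 1-10,10-0
  m13 ⊆ --01,11-1
  m15 ⊆ 11-1,111-
E = {00-1}

1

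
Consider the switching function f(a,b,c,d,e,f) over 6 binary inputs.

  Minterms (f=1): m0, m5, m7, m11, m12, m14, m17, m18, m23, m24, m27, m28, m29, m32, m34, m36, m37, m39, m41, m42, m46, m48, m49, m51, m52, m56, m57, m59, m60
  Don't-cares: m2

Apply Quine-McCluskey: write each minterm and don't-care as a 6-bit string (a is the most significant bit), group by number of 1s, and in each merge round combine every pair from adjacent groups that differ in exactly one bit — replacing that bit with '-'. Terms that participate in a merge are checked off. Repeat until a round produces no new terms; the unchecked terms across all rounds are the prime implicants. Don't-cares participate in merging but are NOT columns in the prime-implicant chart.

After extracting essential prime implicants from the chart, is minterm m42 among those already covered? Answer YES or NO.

NO

Round 0: 000000✓ 000010✓ 000101✓ 000111✓ 001011✓ 001100✓ 001110✓ 010001✓ 010010✓ 010111✓ 011000✓ 011011✓ 011100✓ 011101✓ 100000✓ 100010✓ 100100✓ 100101✓ 100111✓ 101001✓ 101010✓ 101110✓ 110000✓ 110001✓ 110011✓ 110100✓ 111000✓ 111001✓ 111011✓ 111100✓
Round 1: -00000✓ -00010✓ -00101✓ -00111✓ -01110 -10001 -11000✓ -11011 -11100✓ 0-0010 0-0111 0-1011 0-1100 0000-0✓ 0001-1✓ 0011-0 011-00✓ 01110- 1-0000✓ 1-0100✓ 1-1001 10-010 100-00✓ 1000-0✓ 1001-1✓ 10010- 101-10 11-000✓ 11-001✓ 11-011✓ 11-100✓ 110-00✓ 1100-1✓ 11000-✓ 111-00✓ 1110-1✓ 11100-✓
Round 2: -000-0 -001-1 -11-00 1-0-00 11--00 11-0-1 11-00-
PIs = {-000-0, -001-1, -01110, -10001, -11-00, -11011, 0-0010, 0-0111, 0-1011, 0-1100, 0011-0, 01110-, 1-0-00, 1-1001, 10-010, 10010-, 101-10, 11--00, 11-0-1, 11-00-}
Coverage chart:
  m0: -000-0 ←essential
  m5: -001-1 ←essential
  m7: -001-1,0-0111
  m11: 0-1011 ←essential
  m12: 0-1100,0011-0
  m14: -01110,0011-0
  m17: -10001 ←essential
  m18: 0-0010 ←essential
  m23: 0-0111 ←essential
  m24: -11-00 ←essential
  m27: -11011,0-1011
  m28: -11-00,0-1100,01110-
  m29: 01110- ←essential
  m32: -000-0,1-0-00
  m34: -000-0,10-010
  m36: 1-0-00,10010-
  m37: -001-1,10010-
  m39: -001-1 ←essential
  m41: 1-1001 ←essential
  m42: 10-010,101-10
  m46: -01110,101-10
  m48: 1-0-00,11--00,11-00-
  m49: -10001,11-0-1,11-00-
  m51: 11-0-1 ←essential
  m52: 1-0-00,11--00
  m56: -11-00,11--00,11-00-
  m57: 1-1001,11-0-1,11-00-
  m59: -11011,11-0-1
  m60: -11-00,11--00
Essential: -000-0, -001-1, -10001, -11-00, 0-0010, 0-0111, 0-1011, 01110-, 1-1001, 11-0-1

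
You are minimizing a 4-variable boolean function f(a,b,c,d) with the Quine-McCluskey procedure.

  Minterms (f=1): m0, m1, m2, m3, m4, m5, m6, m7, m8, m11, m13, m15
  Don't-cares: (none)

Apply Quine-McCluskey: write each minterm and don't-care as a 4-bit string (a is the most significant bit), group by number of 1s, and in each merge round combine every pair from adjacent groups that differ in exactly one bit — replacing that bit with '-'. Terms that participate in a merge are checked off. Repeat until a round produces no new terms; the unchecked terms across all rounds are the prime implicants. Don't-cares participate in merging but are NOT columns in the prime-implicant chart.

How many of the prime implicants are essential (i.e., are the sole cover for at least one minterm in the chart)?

Round 0: 0000✓ 0001✓ 0010✓ 0011✓ 0100✓ 0101✓ 0110✓ 0111✓ 1000✓ 1011✓ 1101✓ 1111✓
Round 1: -000 -011✓ -101✓ -111✓ 0-00✓ 0-01✓ 0-10✓ 0-11✓ 00-0✓ 00-1✓ 000-✓ 001-✓ 01-0✓ 01-1✓ 010-✓ 011-✓ 1-11✓ 11-1✓
Round 2: --11 -1-1 0--0✓ 0--1✓ 0-0-✓ 0-1-✓ 00--✓ 01--✓
Round 3: 0---
PIs = {--11, -000, -1-1, 0---}
Coverage chart:
  m0: -000,0---
  m1: 0--- ←essential
  m2: 0--- ←essential
  m3: --11,0---
  m4: 0--- ←essential
  m5: -1-1,0---
  m6: 0--- ←essential
  m7: --11,-1-1,0---
  m8: -000 ←essential
  m11: --11 ←essential
  m13: -1-1 ←essential
  m15: --11,-1-1
Essential: --11, -000, -1-1, 0---

4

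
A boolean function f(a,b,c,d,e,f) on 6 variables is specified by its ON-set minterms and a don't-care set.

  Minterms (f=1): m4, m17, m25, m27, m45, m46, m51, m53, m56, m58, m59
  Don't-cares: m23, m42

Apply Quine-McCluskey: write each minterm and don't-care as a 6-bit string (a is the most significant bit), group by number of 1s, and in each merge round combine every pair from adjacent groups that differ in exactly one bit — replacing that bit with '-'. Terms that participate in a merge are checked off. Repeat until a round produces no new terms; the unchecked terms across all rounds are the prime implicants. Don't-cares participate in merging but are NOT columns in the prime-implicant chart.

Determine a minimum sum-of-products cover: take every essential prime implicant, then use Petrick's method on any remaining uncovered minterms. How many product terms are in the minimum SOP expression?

Round 0: 000100 010001✓ 010111 011001✓ 011011✓ 101010✓ 101101 101110✓ 110011✓ 110101 111000✓ 111010✓ 111011✓
Round 1: -11011 01-001 0110-1 1-1010 101-10 11-011 1110-0 11101-
PIs = {-11011, 000100, 01-001, 010111, 0110-1, 1-1010, 101-10, 101101, 11-011, 110101, 1110-0, 11101-}
Coverage chart:
  m4: 000100 ←essential
  m17: 01-001 ←essential
  m25: 01-001,0110-1
  m27: -11011,0110-1
  m45: 101101 ←essential
  m46: 101-10 ←essential
  m51: 11-011 ←essential
  m53: 110101 ←essential
  m56: 1110-0 ←essential
  m58: 1-1010,1110-0,11101-
  m59: -11011,11-011,11101-
Essential: 000100, 01-001, 101-10, 101101, 11-011, 110101, 1110-0
Petrick residual → -11011
Min cover (8 terms): bcd'ef + a'b'c'de'f' + a'bd'e'f + ab'cef' + ab'cde'f + abd'ef + abc'de'f + abcd'f'

8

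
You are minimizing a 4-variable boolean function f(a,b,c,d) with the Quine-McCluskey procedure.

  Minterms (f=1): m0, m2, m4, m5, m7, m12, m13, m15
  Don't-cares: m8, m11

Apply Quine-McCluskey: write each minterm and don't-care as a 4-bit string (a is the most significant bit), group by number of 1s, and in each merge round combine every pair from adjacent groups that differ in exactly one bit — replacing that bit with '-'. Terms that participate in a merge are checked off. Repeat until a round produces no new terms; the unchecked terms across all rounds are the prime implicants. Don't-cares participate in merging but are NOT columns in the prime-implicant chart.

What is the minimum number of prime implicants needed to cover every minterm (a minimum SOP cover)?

[col 0] 0000*, 0010*, 0100*, 0101*, 0111*, 1000*, 1011*, 1100*, 1101*, 1111*
[col 1] -000*, -100*, -101*, -111*, 0-00*, 00-0, 01-1*, 010-*, 1-00*, 1-11, 11-1*, 110-*
[col 2] --00, -1-1, -10-
Prime implicants: --00, -1-1, -10-, 00-0, 1-11
PI chart (minterm → PIs covering it):
  0 | --00,00-0
  2 | 00-0  (sole → essential)
  4 | --00,-10-
  5 | -1-1,-10-
  7 | -1-1  (sole → essential)
  12 | --00,-10-
  13 | -1-1,-10-
  15 | -1-1,1-11
Essential prime implicants: -1-1, 00-0
Petrick residual → --00
Minimum SOP uses 3 PIs: c'd' + bd + a'b'd'

3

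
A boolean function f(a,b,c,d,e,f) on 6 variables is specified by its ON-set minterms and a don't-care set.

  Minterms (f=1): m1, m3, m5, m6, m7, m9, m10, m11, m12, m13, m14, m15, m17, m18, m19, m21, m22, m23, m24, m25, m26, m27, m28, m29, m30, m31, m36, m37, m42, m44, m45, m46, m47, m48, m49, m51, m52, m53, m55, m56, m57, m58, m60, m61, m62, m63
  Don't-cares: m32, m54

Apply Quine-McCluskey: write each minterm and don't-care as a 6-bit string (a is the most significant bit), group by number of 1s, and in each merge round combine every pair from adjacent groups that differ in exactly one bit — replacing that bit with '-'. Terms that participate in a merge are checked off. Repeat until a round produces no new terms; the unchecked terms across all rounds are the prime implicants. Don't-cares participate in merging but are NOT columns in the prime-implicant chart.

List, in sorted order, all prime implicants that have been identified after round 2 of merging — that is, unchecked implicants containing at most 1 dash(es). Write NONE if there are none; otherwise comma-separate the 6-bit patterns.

NONE

Round 0: 000001✓ 000011✓ 000101✓ 000110✓ 000111✓ 001001✓ 001010✓ 001011✓ 001100✓ 001101✓ 001110✓ 001111✓ 010001✓ 010010✓ 010011✓ 010101✓ 010110✓ 010111✓ 011000✓ 011001✓ 011010✓ 011011✓ 011100✓ 011101✓ 011110✓ 011111✓ 100000✓ 100100✓ 100101✓ 101010✓ 101100✓ 101101✓ 101110✓ 101111✓ 110000✓ 110001✓ 110011✓ 110100✓ 110101✓ 110110✓ 110111✓ 111000✓ 111001✓ 111010✓ 111100✓ 111101✓ 111110✓ 111111✓
Round 1: -00101✓ -01010✓ -01100✓ -01101✓ -01110✓ -01111✓ -10001✓ -10011✓ -10101✓ -10110✓ -10111✓ -11000✓ -11001✓ -11010✓ -11100✓ -11101✓ -11110✓ -11111✓ 0-0001✓ 0-0011✓ 0-0101✓ 0-0110✓ 0-0111✓ 0-1001✓ 0-1010✓ 0-1011✓ 0-1100✓ 0-1101✓ 0-1110✓ 0-1111✓ 00-001✓ 00-011✓ 00-101✓ 00-110✓ 00-111✓ 000-01✓ 000-11✓ 0000-1✓ 0001-1✓ 00011-✓ 001-01✓ 001-10✓ 001-11✓ 0010-1✓ 00101-✓ 0011-0✓ 0011-1✓ 00110-✓ 00111-✓ 01-001✓ 01-010✓ 01-011✓ 01-101✓ 01-110✓ 01-111✓ 010-01✓ 010-10✓ 010-11✓ 0100-1✓ 01001-✓ 0101-1✓ 01011-✓ 011-00✓ 011-01✓ 011-10✓ 011-11✓ 0110-0✓ 0110-1✓ 01100-✓ 01101-✓ 0111-0✓ 0111-1✓ 01110-✓ 01111-✓ 1-0000✓ 1-0100✓ 1-0101✓ 1-1010✓ 1-1100✓ 1-1101✓ 1-1110✓ 1-1111✓ 10-100✓ 10-101✓ 100-00✓ 10010-✓ 101-10✓ 1011-0✓ 1011-1✓ 10110-✓ 10111-✓ 11-000✓ 11-001✓ 11-100✓ 11-101✓ 11-110✓ 11-111✓ 110-00✓ 110-01✓ 110-11✓ 1100-1✓ 11000-✓ 1101-0✓ 1101-1✓ 11010-✓ 11011-✓ 111-00✓ 111-01✓ 111-10✓ 1110-0✓ 11100-✓ 1111-0✓ 1111-1✓ 11110-✓ 11111-✓
Round 2: --0101✓ --1010✓ --1100✓ --1101✓ --1110✓ --1111✓ -0-101✓ -01-10✓ -011-0✓ -011-1✓ -0110-✓ -0111-✓ -1-001✓ -1-101✓ -1-110✓ -1-111✓ -10-01✓ -10-11✓ -100-1✓ -101-1✓ -1011-✓ -11-00✓ -11-01✓ -11-10✓ -110-0✓ -1100-✓ -111-0✓ -111-1✓ -1110-✓ -1111-✓ 0--001✓ 0--011✓ 0--101✓ 0--110✓ 0--111✓ 0-0-01✓ 0-0-11✓ 0-00-1✓ 0-01-1✓ 0-011-✓ 0-1-01✓ 0-1-10✓ 0-1-11✓ 0-10-1✓ 0-101-✓ 0-11-0✓ 0-11-1✓ 0-110-✓ 0-111-✓ 00--01✓ 00--11✓ 00-0-1✓ 00-1-1✓ 00-11-✓ 000--1✓ 001--1✓ 001-1-✓ 0011--✓ 01--01✓ 01--10✓ 01--11✓ 01-0-1✓ 01-01-✓ 01-1-1✓ 01-11-✓ 010--1✓ 010-1-✓ 011--0✓ 011--1✓ 011-0-✓ 011-1-✓ 0110--✓ 0111--✓ 1--100✓ 1--101✓ 1-0-00 1-010-✓ 1-1-10✓ 1-11-0✓ 1-11-1✓ 1-110-✓ 1-111-✓ 10-10-✓ 1011--✓ 11--00✓ 11--01✓ 11-00-✓ 11-1-0✓ 11-1-1✓ 11-10-✓ 11-11-✓ 110--1✓ 110-0-✓ 1101--✓ 111--0✓ 111-0-✓ 1111--✓
Round 3: ---101 --1-10 --11-0✓ --11-1✓ --110-✓ --111-✓ -011--✓ -1--01 -1-1-1 -1-11- -10--1 -11--0 -11-0- -111--✓ 0---01✓ 0---11✓ 0--0-1✓ 0--1-1✓ 0--11- 0-0--1✓ 0-1--1✓ 0-1-1- 0-11--✓ 00---1✓ 01---1✓ 01--1- 011--- 1--10- 1-11--✓ 11--0- 11-1--
Round 4: --11-- 0----1
PIs = {---101, --1-10, --11--, -1--01, -1-1-1, -1-11-, -10--1, -11--0, -11-0-, 0----1, 0--11-, 0-1-1-, 01--1-, 011---, 1--10-, 1-0-00, 11--0-, 11-1--}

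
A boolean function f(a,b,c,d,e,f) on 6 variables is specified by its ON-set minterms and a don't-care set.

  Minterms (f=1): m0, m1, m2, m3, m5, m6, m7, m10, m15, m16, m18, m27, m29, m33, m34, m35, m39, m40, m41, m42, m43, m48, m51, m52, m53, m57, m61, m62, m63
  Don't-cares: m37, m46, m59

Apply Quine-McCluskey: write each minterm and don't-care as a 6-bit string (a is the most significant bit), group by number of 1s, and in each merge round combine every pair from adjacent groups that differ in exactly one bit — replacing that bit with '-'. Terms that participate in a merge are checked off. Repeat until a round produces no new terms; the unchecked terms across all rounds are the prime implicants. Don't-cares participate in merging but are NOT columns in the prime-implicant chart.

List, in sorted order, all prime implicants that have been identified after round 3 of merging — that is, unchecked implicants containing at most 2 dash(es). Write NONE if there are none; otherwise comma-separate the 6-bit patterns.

-0-010, -0001-, -10000, -11011, -11101, 0-00-0, 00-111, 000-1-, 0000--, 1--011, 1-0101, 1-10-1, 1-1110, 10-0-1, 10-01-, 101-10, 1010--, 11-101, 110-00, 11010-, 111--1, 11111-

Round 0: 000000✓ 000001✓ 000010✓ 000011✓ 000101✓ 000110✓ 000111✓ 001010✓ 001111✓ 010000✓ 010010✓ 011011✓ 011101✓ 100001✓ 100010✓ 100011✓ 100101✓ 100111✓ 101000✓ 101001✓ 101010✓ 101011✓ 101110✓ 110000✓ 110011✓ 110100✓ 110101✓ 111001✓ 111011✓ 111101✓ 111110✓ 111111✓
Round 1: -00001✓ -00010✓ -00011✓ -00101✓ -00111✓ -01010✓ -10000 -11011 -11101 0-0000✓ 0-0010✓ 00-010✓ 00-111 000-01✓ 000-10✓ 000-11✓ 0000-0✓ 0000-1✓ 00000-✓ 00001-✓ 0001-1✓ 00011-✓ 0100-0✓ 1-0011✓ 1-0101 1-1001✓ 1-1011✓ 1-1110 10-001✓ 10-010✓ 10-011✓ 100-01✓ 100-11✓ 1000-1✓ 10001-✓ 1001-1✓ 101-10 1010-0✓ 1010-1✓ 10100-✓ 10101-✓ 11-011✓ 11-101 110-00 11010- 111-01✓ 111-11✓ 1110-1✓ 1111-1✓ 11111-
Round 2: -0-010 -00-01✓ -00-11✓ -000-1✓ -0001- -001-1✓ 0-00-0 000--1✓ 000-1- 0000-- 1--011 1-10-1 10-0-1 10-01- 100--1✓ 1010-- 111--1
Round 3: -00--1
PIs = {-0-010, -00--1, -0001-, -10000, -11011, -11101, 0-00-0, 00-111, 000-1-, 0000--, 1--011, 1-0101, 1-10-1, 1-1110, 10-0-1, 10-01-, 101-10, 1010--, 11-101, 110-00, 11010-, 111--1, 11111-}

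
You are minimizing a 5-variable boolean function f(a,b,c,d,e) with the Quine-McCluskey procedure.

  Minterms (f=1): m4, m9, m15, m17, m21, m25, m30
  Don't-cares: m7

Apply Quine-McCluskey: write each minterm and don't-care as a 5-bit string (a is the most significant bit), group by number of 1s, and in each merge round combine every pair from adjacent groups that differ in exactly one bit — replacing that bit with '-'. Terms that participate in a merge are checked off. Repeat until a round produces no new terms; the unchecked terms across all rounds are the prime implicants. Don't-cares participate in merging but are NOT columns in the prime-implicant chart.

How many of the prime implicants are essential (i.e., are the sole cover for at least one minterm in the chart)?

[col 0] 00100, 00111*, 01001*, 01111*, 10001*, 10101*, 11001*, 11110
[col 1] -1001, 0-111, 1-001, 10-01
Prime implicants: -1001, 0-111, 00100, 1-001, 10-01, 11110
PI chart (minterm → PIs covering it):
  4 | 00100  (sole → essential)
  9 | -1001  (sole → essential)
  15 | 0-111  (sole → essential)
  17 | 1-001,10-01
  21 | 10-01  (sole → essential)
  25 | -1001,1-001
  30 | 11110  (sole → essential)
Essential prime implicants: -1001, 0-111, 00100, 10-01, 11110

5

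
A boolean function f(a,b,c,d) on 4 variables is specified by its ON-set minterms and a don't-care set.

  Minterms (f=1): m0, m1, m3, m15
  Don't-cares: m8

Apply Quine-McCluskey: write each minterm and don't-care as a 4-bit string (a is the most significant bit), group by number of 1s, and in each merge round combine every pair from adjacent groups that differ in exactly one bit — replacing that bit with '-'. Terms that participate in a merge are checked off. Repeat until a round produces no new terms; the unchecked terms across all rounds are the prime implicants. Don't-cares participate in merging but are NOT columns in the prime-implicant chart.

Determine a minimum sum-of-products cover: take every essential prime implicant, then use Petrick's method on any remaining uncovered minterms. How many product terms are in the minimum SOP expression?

3

Round 0: 0000✓ 0001✓ 0011✓ 1000✓ 1111
Round 1: -000 00-1 000-
PIs = {-000, 00-1, 000-, 1111}
Coverage chart:
  m0: -000,000-
  m1: 00-1,000-
  m3: 00-1 ←essential
  m15: 1111 ←essential
Essential: 00-1, 1111
Petrick residual → -000
Min cover (3 terms): b'c'd' + a'b'd + abcd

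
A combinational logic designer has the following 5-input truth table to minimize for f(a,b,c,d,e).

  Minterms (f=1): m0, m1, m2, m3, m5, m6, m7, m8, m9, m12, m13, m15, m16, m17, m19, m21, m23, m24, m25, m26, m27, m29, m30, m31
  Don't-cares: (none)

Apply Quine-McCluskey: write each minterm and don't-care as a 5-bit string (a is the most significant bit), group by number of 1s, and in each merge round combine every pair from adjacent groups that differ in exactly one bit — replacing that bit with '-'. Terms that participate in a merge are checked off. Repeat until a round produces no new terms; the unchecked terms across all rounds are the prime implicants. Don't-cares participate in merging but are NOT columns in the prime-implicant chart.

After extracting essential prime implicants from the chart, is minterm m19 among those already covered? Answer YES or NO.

NO

size-2^0 implicants → 00000(✓)  00001(✓)  00010(✓)  00011(✓)  00101(✓)  00110(✓)  00111(✓)  01000(✓)  01001(✓)  01100(✓)  01101(✓)  01111(✓)  10000(✓)  10001(✓)  10011(✓)  10101(✓)  10111(✓)  11000(✓)  11001(✓)  11010(✓)  11011(✓)  11101(✓)  11110(✓)  11111(✓)
size-2^1 implicants → -0000(✓)  -0001(✓)  -0011(✓)  -0101(✓)  -0111(✓)  -1000(✓)  -1001(✓)  -1101(✓)  -1111(✓)  0-000(✓)  0-001(✓)  0-101(✓)  0-111(✓)  00-01(✓)  00-10(✓)  00-11(✓)  000-0(✓)  000-1(✓)  0000-(✓)  0001-(✓)  001-1(✓)  0011-(✓)  01-00(✓)  01-01(✓)  0100-(✓)  011-1(✓)  0110-(✓)  1-000(✓)  1-001(✓)  1-011(✓)  1-101(✓)  1-111(✓)  10-01(✓)  10-11(✓)  100-1(✓)  1000-(✓)  101-1(✓)  11-01(✓)  11-10(✓)  11-11(✓)  110-0(✓)  110-1(✓)  1100-(✓)  1101-(✓)  111-1(✓)  1111-(✓)
size-2^2 implicants → --000(✓)  --001(✓)  --101(✓)  --111(✓)  -0-01(✓)  -0-11(✓)  -00-1(✓)  -000-(✓)  -01-1(✓)  -1-01(✓)  -100-(✓)  -11-1(✓)  0--01(✓)  0-00-(✓)  0-1-1(✓)  00--1(✓)  00-1-  000--  01-0-  1--01(✓)  1--11(✓)  1-0-1(✓)  1-00-(✓)  1-1-1(✓)  10--1(✓)  11--1(✓)  11-1-  110--
size-2^3 implicants → ---01  --00-  --1-1  -0--1  1---1
Unchecked terms (primes): ---01, --00-, --1-1, -0--1, 00-1-, 000--, 01-0-, 1---1, 11-1-, 110--
Minterm coverage:
  m0 ⊆ --00-,000--
  m1 ⊆ ---01,--00-,-0--1,000--
  m2 ⊆ 00-1-,000--
  m3 ⊆ -0--1,00-1-,000--
  m5 ⊆ ---01,--1-1,-0--1
  m6 ⊆ 00-1- [E]
  m7 ⊆ --1-1,-0--1,00-1-
  m8 ⊆ --00-,01-0-
  m9 ⊆ ---01,--00-,01-0-
  m12 ⊆ 01-0- [E]
  m13 ⊆ ---01,--1-1,01-0-
  m15 ⊆ --1-1 [E]
  m16 ⊆ --00- [E]
  m17 ⊆ ---01,--00-,-0--1,1---1
  m19 ⊆ -0--1,1---1
  m21 ⊆ ---01,--1-1,-0--1,1---1
  m23 ⊆ --1-1,-0--1,1---1
  m24 ⊆ --00-,110--
  m25 ⊆ ---01,--00-,1---1,110--
  m26 ⊆ 11-1-,110--
  m27 ⊆ 1---1,11-1-,110--
  m29 ⊆ ---01,--1-1,1---1
  m30 ⊆ 11-1- [E]
  m31 ⊆ --1-1,1---1,11-1-
E = {--00-, --1-1, 00-1-, 01-0-, 11-1-}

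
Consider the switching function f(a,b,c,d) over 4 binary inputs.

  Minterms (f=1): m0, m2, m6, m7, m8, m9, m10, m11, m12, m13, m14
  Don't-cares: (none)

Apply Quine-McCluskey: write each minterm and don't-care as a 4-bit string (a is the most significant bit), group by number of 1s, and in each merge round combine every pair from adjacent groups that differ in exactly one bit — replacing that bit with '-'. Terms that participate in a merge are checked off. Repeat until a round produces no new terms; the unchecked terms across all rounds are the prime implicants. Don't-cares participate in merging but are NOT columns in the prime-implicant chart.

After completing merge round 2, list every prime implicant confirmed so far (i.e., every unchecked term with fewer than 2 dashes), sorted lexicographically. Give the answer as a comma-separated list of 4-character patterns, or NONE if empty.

011-

Round 0: 0000✓ 0010✓ 0110✓ 0111✓ 1000✓ 1001✓ 1010✓ 1011✓ 1100✓ 1101✓ 1110✓
Round 1: -000✓ -010✓ -110✓ 0-10✓ 00-0✓ 011- 1-00✓ 1-01✓ 1-10✓ 10-0✓ 10-1✓ 100-✓ 101-✓ 11-0✓ 110-✓
Round 2: --10 -0-0 1--0 1-0- 10--
PIs = {--10, -0-0, 011-, 1--0, 1-0-, 10--}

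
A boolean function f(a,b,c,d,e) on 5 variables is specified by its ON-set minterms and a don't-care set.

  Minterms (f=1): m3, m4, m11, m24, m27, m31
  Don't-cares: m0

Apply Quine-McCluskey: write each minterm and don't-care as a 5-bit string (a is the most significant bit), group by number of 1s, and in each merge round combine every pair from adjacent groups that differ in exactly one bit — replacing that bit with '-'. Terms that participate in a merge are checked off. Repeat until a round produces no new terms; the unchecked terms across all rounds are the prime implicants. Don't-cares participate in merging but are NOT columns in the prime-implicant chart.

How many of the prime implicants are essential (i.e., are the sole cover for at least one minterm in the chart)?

size-2^0 implicants → 00000(✓)  00011(✓)  00100(✓)  01011(✓)  11000  11011(✓)  11111(✓)
size-2^1 implicants → -1011  0-011  00-00  11-11
Unchecked terms (primes): -1011, 0-011, 00-00, 11-11, 11000
Minterm coverage:
  m3 ⊆ 0-011 [E]
  m4 ⊆ 00-00 [E]
  m11 ⊆ -1011,0-011
  m24 ⊆ 11000 [E]
  m27 ⊆ -1011,11-11
  m31 ⊆ 11-11 [E]
E = {0-011, 00-00, 11-11, 11000}

4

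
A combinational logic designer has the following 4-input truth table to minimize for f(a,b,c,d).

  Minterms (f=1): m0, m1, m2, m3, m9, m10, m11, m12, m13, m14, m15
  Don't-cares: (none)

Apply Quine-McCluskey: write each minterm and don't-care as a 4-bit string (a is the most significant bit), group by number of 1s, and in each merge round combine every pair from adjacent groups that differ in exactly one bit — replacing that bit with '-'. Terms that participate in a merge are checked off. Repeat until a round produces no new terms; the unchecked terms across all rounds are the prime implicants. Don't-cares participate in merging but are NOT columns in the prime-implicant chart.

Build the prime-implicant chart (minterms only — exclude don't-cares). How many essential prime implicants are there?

2

[col 0] 0000*, 0001*, 0010*, 0011*, 1001*, 1010*, 1011*, 1100*, 1101*, 1110*, 1111*
[col 1] -001*, -010*, -011*, 00-0*, 00-1*, 000-*, 001-*, 1-01*, 1-10*, 1-11*, 10-1*, 101-*, 11-0*, 11-1*, 110-*, 111-*
[col 2] -0-1, -01-, 00--, 1--1, 1-1-, 11--
Prime implicants: -0-1, -01-, 00--, 1--1, 1-1-, 11--
PI chart (minterm → PIs covering it):
  0 | 00--  (sole → essential)
  1 | -0-1,00--
  2 | -01-,00--
  3 | -0-1,-01-,00--
  9 | -0-1,1--1
  10 | -01-,1-1-
  11 | -0-1,-01-,1--1,1-1-
  12 | 11--  (sole → essential)
  13 | 1--1,11--
  14 | 1-1-,11--
  15 | 1--1,1-1-,11--
Essential prime implicants: 00--, 11--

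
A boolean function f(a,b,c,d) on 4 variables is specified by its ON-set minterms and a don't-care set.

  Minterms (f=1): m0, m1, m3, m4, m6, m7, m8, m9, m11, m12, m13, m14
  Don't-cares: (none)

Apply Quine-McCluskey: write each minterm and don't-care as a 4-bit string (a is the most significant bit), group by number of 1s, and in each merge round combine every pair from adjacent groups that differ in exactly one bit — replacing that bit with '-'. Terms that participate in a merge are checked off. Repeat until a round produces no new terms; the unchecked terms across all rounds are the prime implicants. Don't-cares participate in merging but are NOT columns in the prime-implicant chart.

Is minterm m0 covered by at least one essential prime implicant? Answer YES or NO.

NO

[col 0] 0000*, 0001*, 0011*, 0100*, 0110*, 0111*, 1000*, 1001*, 1011*, 1100*, 1101*, 1110*
[col 1] -000*, -001*, -011*, -100*, -110*, 0-00*, 0-11, 00-1*, 000-*, 01-0*, 011-, 1-00*, 1-01*, 10-1*, 100-*, 11-0*, 110-*
[col 2] --00, -0-1, -00-, -1-0, 1-0-
Prime implicants: --00, -0-1, -00-, -1-0, 0-11, 011-, 1-0-
PI chart (minterm → PIs covering it):
  0 | --00,-00-
  1 | -0-1,-00-
  3 | -0-1,0-11
  4 | --00,-1-0
  6 | -1-0,011-
  7 | 0-11,011-
  8 | --00,-00-,1-0-
  9 | -0-1,-00-,1-0-
  11 | -0-1  (sole → essential)
  12 | --00,-1-0,1-0-
  13 | 1-0-  (sole → essential)
  14 | -1-0  (sole → essential)
Essential prime implicants: -0-1, -1-0, 1-0-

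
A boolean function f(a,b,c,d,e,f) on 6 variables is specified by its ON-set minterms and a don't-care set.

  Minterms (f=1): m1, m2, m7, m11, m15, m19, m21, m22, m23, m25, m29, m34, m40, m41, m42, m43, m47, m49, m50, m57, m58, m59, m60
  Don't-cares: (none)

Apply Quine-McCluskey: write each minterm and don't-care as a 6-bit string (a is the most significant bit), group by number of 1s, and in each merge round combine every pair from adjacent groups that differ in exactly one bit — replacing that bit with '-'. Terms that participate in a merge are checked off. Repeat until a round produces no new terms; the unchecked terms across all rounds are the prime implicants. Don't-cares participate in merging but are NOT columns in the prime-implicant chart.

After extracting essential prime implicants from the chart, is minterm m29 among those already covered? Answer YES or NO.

NO

[col 0] 000001, 000010*, 000111*, 001011*, 001111*, 010011*, 010101*, 010110*, 010111*, 011001*, 011101*, 100010*, 101000*, 101001*, 101010*, 101011*, 101111*, 110001*, 110010*, 111001*, 111010*, 111011*, 111100
[col 1] -00010, -01011*, -01111*, -11001, 0-0111, 00-111, 001-11*, 01-101, 010-11, 0101-1, 01011-, 011-01, 1-0010*, 1-1001*, 1-1010*, 1-1011*, 10-010*, 101-11*, 1010-0*, 1010-1*, 10100-*, 10101-*, 11-001, 11-010*, 1110-1*, 11101-*
[col 2] -01-11, 1--010, 1-10-1, 1-101-, 1010--
Prime implicants: -00010, -01-11, -11001, 0-0111, 00-111, 000001, 01-101, 010-11, 0101-1, 01011-, 011-01, 1--010, 1-10-1, 1-101-, 1010--, 11-001, 111100
PI chart (minterm → PIs covering it):
  1 | 000001  (sole → essential)
  2 | -00010  (sole → essential)
  7 | 0-0111,00-111
  11 | -01-11  (sole → essential)
  15 | -01-11,00-111
  19 | 010-11  (sole → essential)
  21 | 01-101,0101-1
  22 | 01011-  (sole → essential)
  23 | 0-0111,010-11,0101-1,01011-
  25 | -11001,011-01
  29 | 01-101,011-01
  34 | -00010,1--010
  40 | 1010--  (sole → essential)
  41 | 1-10-1,1010--
  42 | 1--010,1-101-,1010--
  43 | -01-11,1-10-1,1-101-,1010--
  47 | -01-11  (sole → essential)
  49 | 11-001  (sole → essential)
  50 | 1--010  (sole → essential)
  57 | -11001,1-10-1,11-001
  58 | 1--010,1-101-
  59 | 1-10-1,1-101-
  60 | 111100  (sole → essential)
Essential prime implicants: -00010, -01-11, 000001, 010-11, 01011-, 1--010, 1010--, 11-001, 111100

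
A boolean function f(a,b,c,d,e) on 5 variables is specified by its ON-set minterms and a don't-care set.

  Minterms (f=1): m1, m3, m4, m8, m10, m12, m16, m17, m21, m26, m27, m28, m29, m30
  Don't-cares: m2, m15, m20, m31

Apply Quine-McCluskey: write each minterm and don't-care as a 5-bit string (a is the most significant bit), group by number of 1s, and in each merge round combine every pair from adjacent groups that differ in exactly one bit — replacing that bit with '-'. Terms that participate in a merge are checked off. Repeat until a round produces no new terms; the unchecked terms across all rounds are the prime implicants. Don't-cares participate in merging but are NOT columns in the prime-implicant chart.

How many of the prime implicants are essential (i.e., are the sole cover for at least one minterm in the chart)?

3

size-2^0 implicants → 00001(✓)  00010(✓)  00011(✓)  00100(✓)  01000(✓)  01010(✓)  01100(✓)  01111(✓)  10000(✓)  10001(✓)  10100(✓)  10101(✓)  11010(✓)  11011(✓)  11100(✓)  11101(✓)  11110(✓)  11111(✓)
size-2^1 implicants → -0001  -0100(✓)  -1010  -1100(✓)  -1111  0-010  0-100(✓)  000-1  0001-  01-00  010-0  1-100(✓)  1-101(✓)  10-00(✓)  10-01(✓)  1000-(✓)  1010-(✓)  11-10(✓)  11-11(✓)  1101-(✓)  111-0(✓)  111-1(✓)  1110-(✓)  1111-(✓)
size-2^2 implicants → --100  1-10-  10-0-  11-1-  111--
Unchecked terms (primes): --100, -0001, -1010, -1111, 0-010, 000-1, 0001-, 01-00, 010-0, 1-10-, 10-0-, 11-1-, 111--
Minterm coverage:
  m1 ⊆ -0001,000-1
  m3 ⊆ 000-1,0001-
  m4 ⊆ --100 [E]
  m8 ⊆ 01-00,010-0
  m10 ⊆ -1010,0-010,010-0
  m12 ⊆ --100,01-00
  m16 ⊆ 10-0- [E]
  m17 ⊆ -0001,10-0-
  m21 ⊆ 1-10-,10-0-
  m26 ⊆ -1010,11-1-
  m27 ⊆ 11-1- [E]
  m28 ⊆ --100,1-10-,111--
  m29 ⊆ 1-10-,111--
  m30 ⊆ 11-1-,111--
E = {--100, 10-0-, 11-1-}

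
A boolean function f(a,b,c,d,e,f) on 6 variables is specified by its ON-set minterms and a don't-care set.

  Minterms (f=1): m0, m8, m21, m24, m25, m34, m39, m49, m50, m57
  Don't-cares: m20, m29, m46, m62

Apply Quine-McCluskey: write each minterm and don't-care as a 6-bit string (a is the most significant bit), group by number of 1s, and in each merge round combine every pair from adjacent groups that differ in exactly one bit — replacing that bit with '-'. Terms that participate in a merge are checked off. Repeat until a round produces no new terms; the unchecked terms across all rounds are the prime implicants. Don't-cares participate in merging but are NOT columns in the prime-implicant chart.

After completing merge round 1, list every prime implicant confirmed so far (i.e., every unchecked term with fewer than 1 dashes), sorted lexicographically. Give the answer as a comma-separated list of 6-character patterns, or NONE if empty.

[col 0] 000000*, 001000*, 010100*, 010101*, 011000*, 011001*, 011101*, 100010*, 100111, 101110*, 110001*, 110010*, 111001*, 111110*
[col 1] -11001, 0-1000, 00-000, 01-101, 01010-, 011-01, 01100-, 1-0010, 1-1110, 11-001
Prime implicants: -11001, 0-1000, 00-000, 01-101, 01010-, 011-01, 01100-, 1-0010, 1-1110, 100111, 11-001

100111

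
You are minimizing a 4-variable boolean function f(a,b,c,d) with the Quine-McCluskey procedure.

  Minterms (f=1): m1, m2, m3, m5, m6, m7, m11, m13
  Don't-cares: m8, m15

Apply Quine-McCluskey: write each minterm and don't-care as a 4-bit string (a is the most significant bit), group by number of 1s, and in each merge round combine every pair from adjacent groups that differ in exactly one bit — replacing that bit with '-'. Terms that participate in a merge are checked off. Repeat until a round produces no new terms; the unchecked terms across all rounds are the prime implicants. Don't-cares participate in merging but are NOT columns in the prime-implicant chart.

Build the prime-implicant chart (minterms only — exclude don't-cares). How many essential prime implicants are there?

4

size-2^0 implicants → 0001(✓)  0010(✓)  0011(✓)  0101(✓)  0110(✓)  0111(✓)  1000  1011(✓)  1101(✓)  1111(✓)
size-2^1 implicants → -011(✓)  -101(✓)  -111(✓)  0-01(✓)  0-10(✓)  0-11(✓)  00-1(✓)  001-(✓)  01-1(✓)  011-(✓)  1-11(✓)  11-1(✓)
size-2^2 implicants → --11  -1-1  0--1  0-1-
Unchecked terms (primes): --11, -1-1, 0--1, 0-1-, 1000
Minterm coverage:
  m1 ⊆ 0--1 [E]
  m2 ⊆ 0-1- [E]
  m3 ⊆ --11,0--1,0-1-
  m5 ⊆ -1-1,0--1
  m6 ⊆ 0-1- [E]
  m7 ⊆ --11,-1-1,0--1,0-1-
  m11 ⊆ --11 [E]
  m13 ⊆ -1-1 [E]
E = {--11, -1-1, 0--1, 0-1-}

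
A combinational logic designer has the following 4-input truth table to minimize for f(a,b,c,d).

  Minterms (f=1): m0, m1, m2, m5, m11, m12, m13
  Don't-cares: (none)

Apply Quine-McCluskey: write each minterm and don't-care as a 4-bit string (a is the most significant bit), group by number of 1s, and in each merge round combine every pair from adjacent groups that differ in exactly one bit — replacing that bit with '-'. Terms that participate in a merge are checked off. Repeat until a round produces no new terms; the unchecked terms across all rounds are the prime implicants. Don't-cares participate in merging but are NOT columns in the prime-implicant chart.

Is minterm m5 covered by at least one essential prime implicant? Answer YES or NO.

size-2^0 implicants → 0000(✓)  0001(✓)  0010(✓)  0101(✓)  1011  1100(✓)  1101(✓)
size-2^1 implicants → -101  0-01  00-0  000-  110-
Unchecked terms (primes): -101, 0-01, 00-0, 000-, 1011, 110-
Minterm coverage:
  m0 ⊆ 00-0,000-
  m1 ⊆ 0-01,000-
  m2 ⊆ 00-0 [E]
  m5 ⊆ -101,0-01
  m11 ⊆ 1011 [E]
  m12 ⊆ 110- [E]
  m13 ⊆ -101,110-
E = {00-0, 1011, 110-}

NO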